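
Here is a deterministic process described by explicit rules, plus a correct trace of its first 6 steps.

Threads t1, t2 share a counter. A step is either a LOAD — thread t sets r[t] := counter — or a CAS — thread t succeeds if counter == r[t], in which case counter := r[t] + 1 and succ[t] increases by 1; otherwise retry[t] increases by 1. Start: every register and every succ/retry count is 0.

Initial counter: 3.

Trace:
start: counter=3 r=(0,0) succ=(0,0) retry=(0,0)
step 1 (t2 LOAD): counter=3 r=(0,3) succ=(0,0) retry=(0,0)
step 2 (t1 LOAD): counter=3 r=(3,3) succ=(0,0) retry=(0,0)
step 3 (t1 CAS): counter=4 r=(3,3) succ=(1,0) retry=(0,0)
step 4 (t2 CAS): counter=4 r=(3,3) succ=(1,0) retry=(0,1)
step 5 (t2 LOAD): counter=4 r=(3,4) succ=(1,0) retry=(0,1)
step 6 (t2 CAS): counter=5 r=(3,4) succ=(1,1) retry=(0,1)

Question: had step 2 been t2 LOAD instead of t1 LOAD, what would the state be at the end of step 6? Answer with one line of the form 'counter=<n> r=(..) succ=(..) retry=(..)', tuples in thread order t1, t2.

counter=5 r=(0,4) succ=(0,2) retry=(1,0)

(re-executing from step 2 with the substitution; state before step 2: counter=3 r=(0,3) succ=(0,0) retry=(0,0))
step 2 (t2 LOAD): counter=3 r=(0,3) succ=(0,0) retry=(0,0)
step 3 (t1 CAS): counter=3 r=(0,3) succ=(0,0) retry=(1,0)
step 4 (t2 CAS): counter=4 r=(0,3) succ=(0,1) retry=(1,0)
step 5 (t2 LOAD): counter=4 r=(0,4) succ=(0,1) retry=(1,0)
step 6 (t2 CAS): counter=5 r=(0,4) succ=(0,2) retry=(1,0)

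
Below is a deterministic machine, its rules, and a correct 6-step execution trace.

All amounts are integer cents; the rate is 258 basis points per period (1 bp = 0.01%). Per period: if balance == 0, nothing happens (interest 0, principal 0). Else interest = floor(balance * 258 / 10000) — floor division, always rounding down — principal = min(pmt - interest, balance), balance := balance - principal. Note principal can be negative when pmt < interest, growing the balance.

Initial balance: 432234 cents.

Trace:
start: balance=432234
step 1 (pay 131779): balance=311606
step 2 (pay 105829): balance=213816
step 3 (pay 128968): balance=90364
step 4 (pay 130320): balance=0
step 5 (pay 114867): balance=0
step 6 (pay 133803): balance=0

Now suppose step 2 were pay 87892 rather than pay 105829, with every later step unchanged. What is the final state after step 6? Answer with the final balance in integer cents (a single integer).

(re-executing from step 2 with the substitution; state before step 2: balance=311606)
step 2 (pay 87892): balance=231753
step 3 (pay 128968): balance=108764
step 4 (pay 130320): balance=0
step 5 (pay 114867): balance=0
step 6 (pay 133803): balance=0

0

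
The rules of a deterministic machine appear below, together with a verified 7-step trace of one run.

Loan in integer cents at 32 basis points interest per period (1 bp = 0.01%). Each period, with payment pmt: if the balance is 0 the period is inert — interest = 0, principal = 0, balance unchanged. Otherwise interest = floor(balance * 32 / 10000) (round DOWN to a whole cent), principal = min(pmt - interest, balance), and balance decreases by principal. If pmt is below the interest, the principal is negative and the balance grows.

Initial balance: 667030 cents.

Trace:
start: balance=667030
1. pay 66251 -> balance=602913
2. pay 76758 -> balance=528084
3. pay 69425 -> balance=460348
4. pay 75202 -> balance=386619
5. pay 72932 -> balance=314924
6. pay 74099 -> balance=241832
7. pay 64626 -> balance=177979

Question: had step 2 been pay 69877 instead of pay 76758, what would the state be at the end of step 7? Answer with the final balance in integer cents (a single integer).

184971

(re-executing from step 2 with the substitution; state before step 2: balance=602913)
2. pay 69877 -> balance=534965
3. pay 69425 -> balance=467251
4. pay 75202 -> balance=393544
5. pay 72932 -> balance=321871
6. pay 74099 -> balance=248801
7. pay 64626 -> balance=184971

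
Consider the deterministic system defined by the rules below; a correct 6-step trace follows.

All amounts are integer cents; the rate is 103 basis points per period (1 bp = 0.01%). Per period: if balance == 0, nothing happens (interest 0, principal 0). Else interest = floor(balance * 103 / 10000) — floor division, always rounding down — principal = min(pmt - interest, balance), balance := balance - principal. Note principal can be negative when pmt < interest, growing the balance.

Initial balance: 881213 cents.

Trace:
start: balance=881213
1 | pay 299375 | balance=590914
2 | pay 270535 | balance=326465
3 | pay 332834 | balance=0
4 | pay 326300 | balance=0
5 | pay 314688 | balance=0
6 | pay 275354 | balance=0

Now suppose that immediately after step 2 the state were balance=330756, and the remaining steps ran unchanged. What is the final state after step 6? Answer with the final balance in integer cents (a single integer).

0

state after step 2 := balance=330756
3 | pay 332834 | balance=1328
4 | pay 326300 | balance=0
5 | pay 314688 | balance=0
6 | pay 275354 | balance=0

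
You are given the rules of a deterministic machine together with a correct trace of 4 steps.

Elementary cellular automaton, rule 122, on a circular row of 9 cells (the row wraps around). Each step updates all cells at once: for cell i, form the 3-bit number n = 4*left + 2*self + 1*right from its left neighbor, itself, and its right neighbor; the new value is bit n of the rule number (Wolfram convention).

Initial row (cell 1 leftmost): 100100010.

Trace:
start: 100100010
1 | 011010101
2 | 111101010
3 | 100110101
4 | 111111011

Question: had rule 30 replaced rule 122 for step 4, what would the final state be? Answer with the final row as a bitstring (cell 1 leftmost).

011100101

(re-executing step 4 under rule 30; state before step 4: 100110101)
4 | 011100101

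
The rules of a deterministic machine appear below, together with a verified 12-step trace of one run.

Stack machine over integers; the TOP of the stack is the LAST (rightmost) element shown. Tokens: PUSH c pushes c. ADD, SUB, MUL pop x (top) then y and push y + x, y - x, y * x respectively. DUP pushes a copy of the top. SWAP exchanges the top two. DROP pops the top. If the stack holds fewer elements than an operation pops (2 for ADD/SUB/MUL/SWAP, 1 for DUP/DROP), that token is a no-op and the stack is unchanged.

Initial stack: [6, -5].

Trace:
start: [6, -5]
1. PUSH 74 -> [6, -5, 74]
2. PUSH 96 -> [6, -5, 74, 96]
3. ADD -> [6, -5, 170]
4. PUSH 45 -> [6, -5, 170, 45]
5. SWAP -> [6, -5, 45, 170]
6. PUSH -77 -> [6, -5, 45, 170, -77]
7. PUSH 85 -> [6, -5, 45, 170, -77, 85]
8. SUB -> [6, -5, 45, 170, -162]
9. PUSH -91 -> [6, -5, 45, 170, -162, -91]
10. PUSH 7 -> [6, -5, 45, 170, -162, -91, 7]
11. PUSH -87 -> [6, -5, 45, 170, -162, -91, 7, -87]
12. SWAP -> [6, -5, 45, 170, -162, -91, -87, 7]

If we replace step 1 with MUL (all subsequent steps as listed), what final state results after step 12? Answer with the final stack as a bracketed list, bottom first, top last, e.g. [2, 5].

[45, 66, -162, -91, -87, 7]

(re-executing from step 1 with the substitution; state before step 1: [6, -5])
1. MUL -> [-30]
2. PUSH 96 -> [-30, 96]
3. ADD -> [66]
4. PUSH 45 -> [66, 45]
5. SWAP -> [45, 66]
6. PUSH -77 -> [45, 66, -77]
7. PUSH 85 -> [45, 66, -77, 85]
8. SUB -> [45, 66, -162]
9. PUSH -91 -> [45, 66, -162, -91]
10. PUSH 7 -> [45, 66, -162, -91, 7]
11. PUSH -87 -> [45, 66, -162, -91, 7, -87]
12. SWAP -> [45, 66, -162, -91, -87, 7]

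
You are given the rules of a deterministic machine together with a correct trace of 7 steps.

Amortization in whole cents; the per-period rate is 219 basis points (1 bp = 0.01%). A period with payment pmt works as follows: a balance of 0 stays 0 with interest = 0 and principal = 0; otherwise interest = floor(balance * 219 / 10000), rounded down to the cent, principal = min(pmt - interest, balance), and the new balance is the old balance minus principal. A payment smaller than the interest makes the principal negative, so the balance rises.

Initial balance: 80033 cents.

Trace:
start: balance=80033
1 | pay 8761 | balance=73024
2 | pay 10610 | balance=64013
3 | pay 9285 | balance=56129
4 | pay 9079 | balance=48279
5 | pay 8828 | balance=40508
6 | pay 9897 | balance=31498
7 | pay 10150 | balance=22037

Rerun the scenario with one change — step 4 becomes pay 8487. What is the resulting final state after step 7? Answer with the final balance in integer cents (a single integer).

(re-executing from step 4 with the substitution; state before step 4: balance=56129)
4 | pay 8487 | balance=48871
5 | pay 8828 | balance=41113
6 | pay 9897 | balance=32116
7 | pay 10150 | balance=22669

22669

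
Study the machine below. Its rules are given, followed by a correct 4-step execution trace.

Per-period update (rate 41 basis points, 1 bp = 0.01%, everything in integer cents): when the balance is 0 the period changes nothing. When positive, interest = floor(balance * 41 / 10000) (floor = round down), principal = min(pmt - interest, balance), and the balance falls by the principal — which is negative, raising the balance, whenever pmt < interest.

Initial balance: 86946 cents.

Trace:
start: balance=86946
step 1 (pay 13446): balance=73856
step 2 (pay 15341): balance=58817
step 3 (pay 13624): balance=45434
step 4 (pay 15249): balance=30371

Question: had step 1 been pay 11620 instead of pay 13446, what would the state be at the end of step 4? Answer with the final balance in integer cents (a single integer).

32219

(re-executing from step 1 with the substitution; state before step 1: balance=86946)
step 1 (pay 11620): balance=75682
step 2 (pay 15341): balance=60651
step 3 (pay 13624): balance=47275
step 4 (pay 15249): balance=32219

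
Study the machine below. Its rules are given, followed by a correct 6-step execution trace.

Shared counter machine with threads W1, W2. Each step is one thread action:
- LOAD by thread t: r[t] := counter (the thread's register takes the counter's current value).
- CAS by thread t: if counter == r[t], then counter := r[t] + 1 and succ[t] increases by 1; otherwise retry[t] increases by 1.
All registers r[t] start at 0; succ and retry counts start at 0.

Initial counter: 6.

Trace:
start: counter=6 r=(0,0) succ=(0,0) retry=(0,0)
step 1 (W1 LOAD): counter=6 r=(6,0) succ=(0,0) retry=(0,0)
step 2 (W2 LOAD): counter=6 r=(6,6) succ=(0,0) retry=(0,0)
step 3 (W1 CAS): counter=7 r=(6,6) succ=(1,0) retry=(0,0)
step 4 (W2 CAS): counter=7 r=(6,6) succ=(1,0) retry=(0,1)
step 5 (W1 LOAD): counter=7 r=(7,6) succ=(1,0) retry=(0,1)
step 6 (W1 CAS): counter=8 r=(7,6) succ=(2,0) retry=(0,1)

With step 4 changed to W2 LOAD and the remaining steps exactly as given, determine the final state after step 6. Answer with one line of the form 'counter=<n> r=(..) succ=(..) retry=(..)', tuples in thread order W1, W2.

counter=8 r=(7,7) succ=(2,0) retry=(0,0)

(re-executing from step 4 with the substitution; state before step 4: counter=7 r=(6,6) succ=(1,0) retry=(0,0))
step 4 (W2 LOAD): counter=7 r=(6,7) succ=(1,0) retry=(0,0)
step 5 (W1 LOAD): counter=7 r=(7,7) succ=(1,0) retry=(0,0)
step 6 (W1 CAS): counter=8 r=(7,7) succ=(2,0) retry=(0,0)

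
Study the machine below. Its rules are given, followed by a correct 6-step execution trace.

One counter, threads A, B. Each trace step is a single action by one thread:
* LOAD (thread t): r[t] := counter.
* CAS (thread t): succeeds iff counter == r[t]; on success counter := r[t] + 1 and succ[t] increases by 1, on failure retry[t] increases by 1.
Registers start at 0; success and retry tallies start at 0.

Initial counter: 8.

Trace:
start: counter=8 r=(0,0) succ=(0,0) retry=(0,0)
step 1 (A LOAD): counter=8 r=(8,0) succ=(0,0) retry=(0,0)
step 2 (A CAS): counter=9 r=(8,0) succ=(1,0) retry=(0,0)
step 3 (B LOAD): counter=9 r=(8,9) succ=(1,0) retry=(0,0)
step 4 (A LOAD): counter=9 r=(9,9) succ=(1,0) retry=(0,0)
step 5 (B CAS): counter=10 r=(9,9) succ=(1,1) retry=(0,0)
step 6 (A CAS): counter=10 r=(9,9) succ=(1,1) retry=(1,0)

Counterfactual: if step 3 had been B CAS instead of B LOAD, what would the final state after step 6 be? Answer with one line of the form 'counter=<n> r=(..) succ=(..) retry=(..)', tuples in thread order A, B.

(re-executing from step 3 with the substitution; state before step 3: counter=9 r=(8,0) succ=(1,0) retry=(0,0))
step 3 (B CAS): counter=9 r=(8,0) succ=(1,0) retry=(0,1)
step 4 (A LOAD): counter=9 r=(9,0) succ=(1,0) retry=(0,1)
step 5 (B CAS): counter=9 r=(9,0) succ=(1,0) retry=(0,2)
step 6 (A CAS): counter=10 r=(9,0) succ=(2,0) retry=(0,2)

counter=10 r=(9,0) succ=(2,0) retry=(0,2)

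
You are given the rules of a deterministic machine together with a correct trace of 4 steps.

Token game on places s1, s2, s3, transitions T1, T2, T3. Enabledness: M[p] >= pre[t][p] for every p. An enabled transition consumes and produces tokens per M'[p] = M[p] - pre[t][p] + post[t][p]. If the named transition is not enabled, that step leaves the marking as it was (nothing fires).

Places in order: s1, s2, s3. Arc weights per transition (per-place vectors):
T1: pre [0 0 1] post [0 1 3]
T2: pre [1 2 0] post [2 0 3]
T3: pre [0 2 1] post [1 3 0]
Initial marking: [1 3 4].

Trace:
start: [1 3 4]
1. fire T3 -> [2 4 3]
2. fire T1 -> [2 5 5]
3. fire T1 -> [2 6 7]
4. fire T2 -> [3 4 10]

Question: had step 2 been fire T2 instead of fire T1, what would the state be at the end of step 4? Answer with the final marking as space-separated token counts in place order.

(re-executing from step 2 with the substitution; state before step 2: [2 4 3])
2. fire T2 -> [3 2 6]
3. fire T1 -> [3 3 8]
4. fire T2 -> [4 1 11]

4 1 11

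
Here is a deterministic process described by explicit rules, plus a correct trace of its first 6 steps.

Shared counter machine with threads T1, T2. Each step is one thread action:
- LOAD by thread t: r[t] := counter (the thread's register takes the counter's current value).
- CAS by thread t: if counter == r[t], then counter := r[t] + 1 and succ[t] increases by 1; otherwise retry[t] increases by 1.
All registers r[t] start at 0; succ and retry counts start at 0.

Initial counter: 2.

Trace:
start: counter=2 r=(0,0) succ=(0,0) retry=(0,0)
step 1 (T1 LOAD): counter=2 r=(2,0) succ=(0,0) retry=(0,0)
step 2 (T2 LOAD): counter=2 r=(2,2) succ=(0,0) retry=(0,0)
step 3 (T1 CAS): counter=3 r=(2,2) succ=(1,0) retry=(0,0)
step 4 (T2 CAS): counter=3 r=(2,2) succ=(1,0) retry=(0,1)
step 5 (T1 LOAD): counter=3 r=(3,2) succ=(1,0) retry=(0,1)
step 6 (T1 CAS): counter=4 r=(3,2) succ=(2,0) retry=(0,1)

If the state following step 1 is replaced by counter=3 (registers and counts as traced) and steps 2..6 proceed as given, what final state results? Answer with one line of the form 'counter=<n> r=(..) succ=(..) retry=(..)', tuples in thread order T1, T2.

state after step 1 := counter=3 r=(2,0) succ=(0,0) retry=(0,0)
step 2 (T2 LOAD): counter=3 r=(2,3) succ=(0,0) retry=(0,0)
step 3 (T1 CAS): counter=3 r=(2,3) succ=(0,0) retry=(1,0)
step 4 (T2 CAS): counter=4 r=(2,3) succ=(0,1) retry=(1,0)
step 5 (T1 LOAD): counter=4 r=(4,3) succ=(0,1) retry=(1,0)
step 6 (T1 CAS): counter=5 r=(4,3) succ=(1,1) retry=(1,0)

counter=5 r=(4,3) succ=(1,1) retry=(1,0)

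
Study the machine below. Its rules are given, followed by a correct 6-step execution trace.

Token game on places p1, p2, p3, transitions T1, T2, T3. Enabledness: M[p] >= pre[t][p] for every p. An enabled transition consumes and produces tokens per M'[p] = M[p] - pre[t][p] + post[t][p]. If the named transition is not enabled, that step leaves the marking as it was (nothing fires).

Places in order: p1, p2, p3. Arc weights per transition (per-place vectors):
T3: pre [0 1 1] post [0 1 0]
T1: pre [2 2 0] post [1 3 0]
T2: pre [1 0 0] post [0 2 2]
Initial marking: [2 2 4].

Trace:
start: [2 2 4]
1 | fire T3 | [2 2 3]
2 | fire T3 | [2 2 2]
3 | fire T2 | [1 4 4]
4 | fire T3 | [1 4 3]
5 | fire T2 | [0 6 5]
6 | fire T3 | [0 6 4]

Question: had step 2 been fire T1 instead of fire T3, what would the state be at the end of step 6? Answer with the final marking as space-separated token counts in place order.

0 5 3

(re-executing from step 2 with the substitution; state before step 2: [2 2 3])
2 | fire T1 | [1 3 3]
3 | fire T2 | [0 5 5]
4 | fire T3 | [0 5 4]
5 | fire T2 | [0 5 4]
6 | fire T3 | [0 5 3]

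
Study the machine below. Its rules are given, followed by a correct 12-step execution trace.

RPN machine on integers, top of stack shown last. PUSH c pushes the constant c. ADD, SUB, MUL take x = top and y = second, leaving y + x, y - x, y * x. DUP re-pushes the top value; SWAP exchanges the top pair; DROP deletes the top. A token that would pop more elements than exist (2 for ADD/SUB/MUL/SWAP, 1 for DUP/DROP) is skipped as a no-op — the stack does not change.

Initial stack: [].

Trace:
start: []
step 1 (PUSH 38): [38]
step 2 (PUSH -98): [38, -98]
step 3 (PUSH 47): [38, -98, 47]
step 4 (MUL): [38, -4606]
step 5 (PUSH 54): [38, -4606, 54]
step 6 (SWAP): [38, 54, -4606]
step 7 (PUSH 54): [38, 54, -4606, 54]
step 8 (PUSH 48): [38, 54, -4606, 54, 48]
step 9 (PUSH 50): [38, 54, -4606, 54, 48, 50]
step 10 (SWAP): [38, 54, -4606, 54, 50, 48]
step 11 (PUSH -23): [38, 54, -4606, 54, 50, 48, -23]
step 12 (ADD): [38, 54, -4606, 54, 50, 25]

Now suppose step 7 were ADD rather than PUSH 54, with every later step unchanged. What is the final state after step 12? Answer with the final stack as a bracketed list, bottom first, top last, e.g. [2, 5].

(re-executing from step 7 with the substitution; state before step 7: [38, 54, -4606])
step 7 (ADD): [38, -4552]
step 8 (PUSH 48): [38, -4552, 48]
step 9 (PUSH 50): [38, -4552, 48, 50]
step 10 (SWAP): [38, -4552, 50, 48]
step 11 (PUSH -23): [38, -4552, 50, 48, -23]
step 12 (ADD): [38, -4552, 50, 25]

[38, -4552, 50, 25]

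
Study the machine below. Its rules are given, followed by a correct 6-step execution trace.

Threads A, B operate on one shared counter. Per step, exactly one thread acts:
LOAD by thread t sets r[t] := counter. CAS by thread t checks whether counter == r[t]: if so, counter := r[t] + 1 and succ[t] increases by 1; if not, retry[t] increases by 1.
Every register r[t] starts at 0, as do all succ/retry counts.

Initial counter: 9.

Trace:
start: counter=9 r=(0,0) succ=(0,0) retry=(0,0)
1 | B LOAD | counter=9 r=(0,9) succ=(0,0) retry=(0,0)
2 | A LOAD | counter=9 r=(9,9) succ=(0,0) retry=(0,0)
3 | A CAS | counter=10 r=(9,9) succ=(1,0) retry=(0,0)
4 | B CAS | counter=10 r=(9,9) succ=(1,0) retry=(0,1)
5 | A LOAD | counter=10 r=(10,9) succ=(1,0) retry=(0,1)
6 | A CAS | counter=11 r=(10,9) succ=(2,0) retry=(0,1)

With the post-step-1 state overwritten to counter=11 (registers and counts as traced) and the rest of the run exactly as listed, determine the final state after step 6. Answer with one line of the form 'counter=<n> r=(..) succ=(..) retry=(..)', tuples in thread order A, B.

counter=13 r=(12,9) succ=(2,0) retry=(0,1)

state after step 1 := counter=11 r=(0,9) succ=(0,0) retry=(0,0)
2 | A LOAD | counter=11 r=(11,9) succ=(0,0) retry=(0,0)
3 | A CAS | counter=12 r=(11,9) succ=(1,0) retry=(0,0)
4 | B CAS | counter=12 r=(11,9) succ=(1,0) retry=(0,1)
5 | A LOAD | counter=12 r=(12,9) succ=(1,0) retry=(0,1)
6 | A CAS | counter=13 r=(12,9) succ=(2,0) retry=(0,1)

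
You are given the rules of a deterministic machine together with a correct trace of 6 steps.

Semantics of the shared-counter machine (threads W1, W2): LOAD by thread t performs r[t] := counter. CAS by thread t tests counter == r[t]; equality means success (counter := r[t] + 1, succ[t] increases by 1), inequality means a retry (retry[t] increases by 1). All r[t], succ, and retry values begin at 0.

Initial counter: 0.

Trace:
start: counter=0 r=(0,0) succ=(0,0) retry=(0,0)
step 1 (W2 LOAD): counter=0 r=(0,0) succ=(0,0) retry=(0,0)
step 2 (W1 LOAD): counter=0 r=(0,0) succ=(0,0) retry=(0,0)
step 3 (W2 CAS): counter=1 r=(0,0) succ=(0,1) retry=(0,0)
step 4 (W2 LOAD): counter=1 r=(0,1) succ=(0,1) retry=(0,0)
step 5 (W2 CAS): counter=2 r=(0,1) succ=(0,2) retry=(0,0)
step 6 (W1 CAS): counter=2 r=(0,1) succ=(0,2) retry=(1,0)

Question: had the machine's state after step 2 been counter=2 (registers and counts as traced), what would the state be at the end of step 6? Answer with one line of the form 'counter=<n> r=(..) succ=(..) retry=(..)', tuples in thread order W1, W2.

counter=3 r=(0,2) succ=(0,1) retry=(1,1)

state after step 2 := counter=2 r=(0,0) succ=(0,0) retry=(0,0)
step 3 (W2 CAS): counter=2 r=(0,0) succ=(0,0) retry=(0,1)
step 4 (W2 LOAD): counter=2 r=(0,2) succ=(0,0) retry=(0,1)
step 5 (W2 CAS): counter=3 r=(0,2) succ=(0,1) retry=(0,1)
step 6 (W1 CAS): counter=3 r=(0,2) succ=(0,1) retry=(1,1)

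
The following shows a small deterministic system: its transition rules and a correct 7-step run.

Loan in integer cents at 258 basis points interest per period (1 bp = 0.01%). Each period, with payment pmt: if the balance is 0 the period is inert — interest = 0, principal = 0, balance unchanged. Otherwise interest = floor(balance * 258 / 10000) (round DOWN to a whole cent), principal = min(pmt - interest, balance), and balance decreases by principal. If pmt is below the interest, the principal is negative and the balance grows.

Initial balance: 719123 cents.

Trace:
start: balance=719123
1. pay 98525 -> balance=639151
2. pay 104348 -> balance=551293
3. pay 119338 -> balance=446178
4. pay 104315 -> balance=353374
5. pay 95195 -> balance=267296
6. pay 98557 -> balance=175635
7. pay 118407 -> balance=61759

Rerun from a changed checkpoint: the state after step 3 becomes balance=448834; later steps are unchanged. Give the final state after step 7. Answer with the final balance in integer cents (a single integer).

state after step 3 := balance=448834
4. pay 104315 -> balance=356098
5. pay 95195 -> balance=270090
6. pay 98557 -> balance=178501
7. pay 118407 -> balance=64699

64699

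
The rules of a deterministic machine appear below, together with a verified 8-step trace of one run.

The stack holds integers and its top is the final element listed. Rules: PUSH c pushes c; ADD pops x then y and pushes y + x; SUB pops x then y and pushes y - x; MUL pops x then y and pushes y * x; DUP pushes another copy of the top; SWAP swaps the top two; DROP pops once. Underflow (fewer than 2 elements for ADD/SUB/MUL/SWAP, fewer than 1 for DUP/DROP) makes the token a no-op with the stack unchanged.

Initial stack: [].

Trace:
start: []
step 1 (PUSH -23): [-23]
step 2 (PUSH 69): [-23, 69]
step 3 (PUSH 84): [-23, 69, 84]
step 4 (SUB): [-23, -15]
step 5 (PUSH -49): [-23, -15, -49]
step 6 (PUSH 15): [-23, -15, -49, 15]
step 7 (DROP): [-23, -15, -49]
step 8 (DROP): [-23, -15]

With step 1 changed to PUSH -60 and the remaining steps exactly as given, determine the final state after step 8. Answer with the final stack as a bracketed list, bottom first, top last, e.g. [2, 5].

(re-executing from step 1 with the substitution; state before step 1: [])
step 1 (PUSH -60): [-60]
step 2 (PUSH 69): [-60, 69]
step 3 (PUSH 84): [-60, 69, 84]
step 4 (SUB): [-60, -15]
step 5 (PUSH -49): [-60, -15, -49]
step 6 (PUSH 15): [-60, -15, -49, 15]
step 7 (DROP): [-60, -15, -49]
step 8 (DROP): [-60, -15]

[-60, -15]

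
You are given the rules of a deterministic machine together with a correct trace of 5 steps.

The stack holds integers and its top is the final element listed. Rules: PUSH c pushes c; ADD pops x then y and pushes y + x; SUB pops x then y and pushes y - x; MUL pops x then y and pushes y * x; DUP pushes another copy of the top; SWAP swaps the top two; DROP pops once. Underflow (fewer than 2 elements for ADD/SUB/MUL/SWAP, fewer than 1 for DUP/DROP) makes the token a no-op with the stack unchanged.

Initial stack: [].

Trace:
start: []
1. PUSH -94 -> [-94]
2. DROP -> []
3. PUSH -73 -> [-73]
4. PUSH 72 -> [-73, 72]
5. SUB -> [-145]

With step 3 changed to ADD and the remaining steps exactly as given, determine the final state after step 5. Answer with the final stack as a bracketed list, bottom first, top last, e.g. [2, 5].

[72]

(re-executing from step 3 with the substitution; state before step 3: [])
3. ADD -> []
4. PUSH 72 -> [72]
5. SUB -> [72]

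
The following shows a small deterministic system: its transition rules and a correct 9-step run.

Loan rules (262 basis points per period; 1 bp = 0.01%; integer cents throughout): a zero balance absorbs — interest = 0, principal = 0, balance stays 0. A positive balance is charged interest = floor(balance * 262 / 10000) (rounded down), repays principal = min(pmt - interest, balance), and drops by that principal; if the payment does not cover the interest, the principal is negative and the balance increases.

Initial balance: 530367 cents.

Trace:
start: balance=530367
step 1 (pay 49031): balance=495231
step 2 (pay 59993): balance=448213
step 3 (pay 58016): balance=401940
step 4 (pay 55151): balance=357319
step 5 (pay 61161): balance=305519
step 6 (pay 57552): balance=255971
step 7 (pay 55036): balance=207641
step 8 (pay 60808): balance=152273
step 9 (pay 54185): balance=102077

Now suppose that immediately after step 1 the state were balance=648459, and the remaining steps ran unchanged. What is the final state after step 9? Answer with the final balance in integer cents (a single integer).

290525

state after step 1 := balance=648459
step 2 (pay 59993): balance=605455
step 3 (pay 58016): balance=563301
step 4 (pay 55151): balance=522908
step 5 (pay 61161): balance=475447
step 6 (pay 57552): balance=430351
step 7 (pay 55036): balance=386590
step 8 (pay 60808): balance=335910
step 9 (pay 54185): balance=290525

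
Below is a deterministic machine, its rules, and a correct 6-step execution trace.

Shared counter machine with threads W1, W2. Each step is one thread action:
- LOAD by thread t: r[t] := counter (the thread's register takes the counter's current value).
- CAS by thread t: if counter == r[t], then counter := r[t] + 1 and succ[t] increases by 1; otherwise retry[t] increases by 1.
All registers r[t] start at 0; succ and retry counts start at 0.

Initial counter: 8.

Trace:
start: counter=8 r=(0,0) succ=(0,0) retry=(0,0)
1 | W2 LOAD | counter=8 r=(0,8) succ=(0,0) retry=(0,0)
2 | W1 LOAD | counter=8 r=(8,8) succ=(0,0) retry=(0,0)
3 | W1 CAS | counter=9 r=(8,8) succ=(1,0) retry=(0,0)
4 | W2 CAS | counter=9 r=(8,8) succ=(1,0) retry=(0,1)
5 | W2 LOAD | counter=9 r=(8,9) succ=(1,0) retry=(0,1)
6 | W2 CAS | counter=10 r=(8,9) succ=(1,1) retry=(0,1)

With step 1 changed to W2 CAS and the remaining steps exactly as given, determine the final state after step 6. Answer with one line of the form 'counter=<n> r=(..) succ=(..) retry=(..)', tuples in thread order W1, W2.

counter=10 r=(8,9) succ=(1,1) retry=(0,2)

(re-executing from step 1 with the substitution; state before step 1: counter=8 r=(0,0) succ=(0,0) retry=(0,0))
1 | W2 CAS | counter=8 r=(0,0) succ=(0,0) retry=(0,1)
2 | W1 LOAD | counter=8 r=(8,0) succ=(0,0) retry=(0,1)
3 | W1 CAS | counter=9 r=(8,0) succ=(1,0) retry=(0,1)
4 | W2 CAS | counter=9 r=(8,0) succ=(1,0) retry=(0,2)
5 | W2 LOAD | counter=9 r=(8,9) succ=(1,0) retry=(0,2)
6 | W2 CAS | counter=10 r=(8,9) succ=(1,1) retry=(0,2)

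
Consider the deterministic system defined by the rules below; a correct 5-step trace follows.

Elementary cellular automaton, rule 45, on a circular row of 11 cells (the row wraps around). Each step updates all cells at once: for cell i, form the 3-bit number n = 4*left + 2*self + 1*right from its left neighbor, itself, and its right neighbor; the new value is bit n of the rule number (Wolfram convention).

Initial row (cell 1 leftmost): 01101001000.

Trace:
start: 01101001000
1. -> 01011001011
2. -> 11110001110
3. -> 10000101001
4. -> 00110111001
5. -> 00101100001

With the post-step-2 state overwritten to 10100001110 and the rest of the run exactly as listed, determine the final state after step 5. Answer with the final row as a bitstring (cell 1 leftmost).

01010110001

state after step 2 := 10100001110
3. -> 11101101001
4. -> 00011011001
5. -> 01010110001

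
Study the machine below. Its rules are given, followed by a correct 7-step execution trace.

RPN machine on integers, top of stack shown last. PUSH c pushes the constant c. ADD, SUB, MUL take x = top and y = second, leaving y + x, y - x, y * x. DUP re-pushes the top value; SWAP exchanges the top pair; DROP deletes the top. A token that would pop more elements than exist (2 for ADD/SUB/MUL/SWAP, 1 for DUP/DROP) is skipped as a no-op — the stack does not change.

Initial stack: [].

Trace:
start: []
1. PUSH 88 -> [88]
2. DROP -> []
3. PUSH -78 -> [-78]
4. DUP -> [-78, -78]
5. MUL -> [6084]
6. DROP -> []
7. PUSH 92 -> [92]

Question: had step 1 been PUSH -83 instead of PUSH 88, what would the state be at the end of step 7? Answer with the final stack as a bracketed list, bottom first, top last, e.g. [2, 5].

(re-executing from step 1 with the substitution; state before step 1: [])
1. PUSH -83 -> [-83]
2. DROP -> []
3. PUSH -78 -> [-78]
4. DUP -> [-78, -78]
5. MUL -> [6084]
6. DROP -> []
7. PUSH 92 -> [92]

[92]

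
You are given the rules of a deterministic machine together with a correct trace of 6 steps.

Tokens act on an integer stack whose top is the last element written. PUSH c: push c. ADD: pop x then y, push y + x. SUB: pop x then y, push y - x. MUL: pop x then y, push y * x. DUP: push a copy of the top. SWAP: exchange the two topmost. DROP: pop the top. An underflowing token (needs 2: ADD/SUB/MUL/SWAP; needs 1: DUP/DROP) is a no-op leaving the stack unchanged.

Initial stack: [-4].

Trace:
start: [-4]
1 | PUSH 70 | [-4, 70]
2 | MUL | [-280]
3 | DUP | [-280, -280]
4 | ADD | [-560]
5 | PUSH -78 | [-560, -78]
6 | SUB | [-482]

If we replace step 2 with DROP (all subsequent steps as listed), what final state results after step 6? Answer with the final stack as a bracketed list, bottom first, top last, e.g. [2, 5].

(re-executing from step 2 with the substitution; state before step 2: [-4, 70])
2 | DROP | [-4]
3 | DUP | [-4, -4]
4 | ADD | [-8]
5 | PUSH -78 | [-8, -78]
6 | SUB | [70]

[70]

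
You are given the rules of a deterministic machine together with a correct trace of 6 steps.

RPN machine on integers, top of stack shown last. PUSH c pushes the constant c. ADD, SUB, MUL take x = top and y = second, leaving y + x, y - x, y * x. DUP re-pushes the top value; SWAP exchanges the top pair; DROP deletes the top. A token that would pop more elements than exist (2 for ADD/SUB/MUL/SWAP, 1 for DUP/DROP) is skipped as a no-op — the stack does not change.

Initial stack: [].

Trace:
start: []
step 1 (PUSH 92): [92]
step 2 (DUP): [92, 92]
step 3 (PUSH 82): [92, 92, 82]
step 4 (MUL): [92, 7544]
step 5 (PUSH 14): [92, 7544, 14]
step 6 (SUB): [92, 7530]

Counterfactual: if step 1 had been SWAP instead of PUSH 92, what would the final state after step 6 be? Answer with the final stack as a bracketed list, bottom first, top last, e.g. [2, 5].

[68]

(re-executing from step 1 with the substitution; state before step 1: [])
step 1 (SWAP): []
step 2 (DUP): []
step 3 (PUSH 82): [82]
step 4 (MUL): [82]
step 5 (PUSH 14): [82, 14]
step 6 (SUB): [68]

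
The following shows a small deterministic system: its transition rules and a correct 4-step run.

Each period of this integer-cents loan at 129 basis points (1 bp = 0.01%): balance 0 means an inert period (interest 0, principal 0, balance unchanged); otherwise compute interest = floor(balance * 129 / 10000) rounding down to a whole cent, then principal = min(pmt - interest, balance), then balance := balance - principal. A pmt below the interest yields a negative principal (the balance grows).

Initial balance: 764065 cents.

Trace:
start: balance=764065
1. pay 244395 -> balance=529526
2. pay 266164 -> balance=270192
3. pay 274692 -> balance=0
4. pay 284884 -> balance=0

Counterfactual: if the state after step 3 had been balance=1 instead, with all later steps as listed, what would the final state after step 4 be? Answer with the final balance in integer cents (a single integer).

0

state after step 3 := balance=1
4. pay 284884 -> balance=0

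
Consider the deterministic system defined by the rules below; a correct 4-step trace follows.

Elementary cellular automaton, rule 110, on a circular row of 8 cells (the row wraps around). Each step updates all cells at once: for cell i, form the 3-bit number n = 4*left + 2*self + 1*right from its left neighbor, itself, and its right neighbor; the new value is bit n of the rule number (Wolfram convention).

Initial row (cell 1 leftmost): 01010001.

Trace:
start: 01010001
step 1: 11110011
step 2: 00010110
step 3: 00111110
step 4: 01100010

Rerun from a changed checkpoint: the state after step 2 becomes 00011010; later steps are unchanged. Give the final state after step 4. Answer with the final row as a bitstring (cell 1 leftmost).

state after step 2 := 00011010
step 3: 00111110
step 4: 01100010

01100010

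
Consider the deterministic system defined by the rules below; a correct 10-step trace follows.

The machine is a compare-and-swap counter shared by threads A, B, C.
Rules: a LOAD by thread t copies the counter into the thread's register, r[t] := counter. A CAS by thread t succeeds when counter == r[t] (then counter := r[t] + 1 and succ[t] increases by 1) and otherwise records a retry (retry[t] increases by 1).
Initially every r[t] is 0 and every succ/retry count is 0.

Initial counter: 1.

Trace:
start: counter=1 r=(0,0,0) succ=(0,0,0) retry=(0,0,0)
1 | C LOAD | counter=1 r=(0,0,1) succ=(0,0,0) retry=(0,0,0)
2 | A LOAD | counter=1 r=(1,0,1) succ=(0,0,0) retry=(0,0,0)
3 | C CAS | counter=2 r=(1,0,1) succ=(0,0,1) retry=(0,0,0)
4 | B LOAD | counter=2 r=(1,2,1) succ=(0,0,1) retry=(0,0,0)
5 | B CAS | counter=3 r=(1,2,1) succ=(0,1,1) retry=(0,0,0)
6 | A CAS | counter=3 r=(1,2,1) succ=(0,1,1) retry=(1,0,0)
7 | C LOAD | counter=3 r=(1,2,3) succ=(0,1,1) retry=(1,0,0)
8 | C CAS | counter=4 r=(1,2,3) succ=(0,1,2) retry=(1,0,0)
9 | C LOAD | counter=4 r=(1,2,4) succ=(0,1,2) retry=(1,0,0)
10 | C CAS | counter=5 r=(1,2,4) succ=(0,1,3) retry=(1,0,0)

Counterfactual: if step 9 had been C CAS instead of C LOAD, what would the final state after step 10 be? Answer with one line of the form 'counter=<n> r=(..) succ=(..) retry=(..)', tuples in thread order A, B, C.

(re-executing from step 9 with the substitution; state before step 9: counter=4 r=(1,2,3) succ=(0,1,2) retry=(1,0,0))
9 | C CAS | counter=4 r=(1,2,3) succ=(0,1,2) retry=(1,0,1)
10 | C CAS | counter=4 r=(1,2,3) succ=(0,1,2) retry=(1,0,2)

counter=4 r=(1,2,3) succ=(0,1,2) retry=(1,0,2)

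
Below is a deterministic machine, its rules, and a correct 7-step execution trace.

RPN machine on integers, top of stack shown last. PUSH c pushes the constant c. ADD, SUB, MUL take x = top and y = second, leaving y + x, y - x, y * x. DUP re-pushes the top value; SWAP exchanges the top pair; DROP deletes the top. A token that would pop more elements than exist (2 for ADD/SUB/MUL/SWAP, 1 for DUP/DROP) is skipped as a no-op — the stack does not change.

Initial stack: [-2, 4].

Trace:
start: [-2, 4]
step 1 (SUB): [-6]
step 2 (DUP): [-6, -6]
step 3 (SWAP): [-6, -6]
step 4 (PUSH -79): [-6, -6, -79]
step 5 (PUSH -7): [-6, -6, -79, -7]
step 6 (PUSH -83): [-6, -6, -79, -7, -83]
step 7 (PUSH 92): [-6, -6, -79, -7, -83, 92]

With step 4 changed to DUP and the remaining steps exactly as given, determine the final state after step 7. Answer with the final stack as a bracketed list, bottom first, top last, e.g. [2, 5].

(re-executing from step 4 with the substitution; state before step 4: [-6, -6])
step 4 (DUP): [-6, -6, -6]
step 5 (PUSH -7): [-6, -6, -6, -7]
step 6 (PUSH -83): [-6, -6, -6, -7, -83]
step 7 (PUSH 92): [-6, -6, -6, -7, -83, 92]

[-6, -6, -6, -7, -83, 92]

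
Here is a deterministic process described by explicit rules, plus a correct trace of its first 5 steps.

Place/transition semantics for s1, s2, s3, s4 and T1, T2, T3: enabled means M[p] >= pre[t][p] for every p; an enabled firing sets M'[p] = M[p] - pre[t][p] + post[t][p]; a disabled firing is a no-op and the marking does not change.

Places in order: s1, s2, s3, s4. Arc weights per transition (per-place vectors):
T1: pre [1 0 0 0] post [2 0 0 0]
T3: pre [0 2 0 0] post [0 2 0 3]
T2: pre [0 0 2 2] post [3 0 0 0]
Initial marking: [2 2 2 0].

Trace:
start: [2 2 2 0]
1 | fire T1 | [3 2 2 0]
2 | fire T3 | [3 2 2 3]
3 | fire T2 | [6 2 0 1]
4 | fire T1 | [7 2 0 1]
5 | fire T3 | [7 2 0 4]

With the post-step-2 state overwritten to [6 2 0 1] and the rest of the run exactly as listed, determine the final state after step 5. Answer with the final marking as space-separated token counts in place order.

7 2 0 4

state after step 2 := [6 2 0 1]
3 | fire T2 | [6 2 0 1]
4 | fire T1 | [7 2 0 1]
5 | fire T3 | [7 2 0 4]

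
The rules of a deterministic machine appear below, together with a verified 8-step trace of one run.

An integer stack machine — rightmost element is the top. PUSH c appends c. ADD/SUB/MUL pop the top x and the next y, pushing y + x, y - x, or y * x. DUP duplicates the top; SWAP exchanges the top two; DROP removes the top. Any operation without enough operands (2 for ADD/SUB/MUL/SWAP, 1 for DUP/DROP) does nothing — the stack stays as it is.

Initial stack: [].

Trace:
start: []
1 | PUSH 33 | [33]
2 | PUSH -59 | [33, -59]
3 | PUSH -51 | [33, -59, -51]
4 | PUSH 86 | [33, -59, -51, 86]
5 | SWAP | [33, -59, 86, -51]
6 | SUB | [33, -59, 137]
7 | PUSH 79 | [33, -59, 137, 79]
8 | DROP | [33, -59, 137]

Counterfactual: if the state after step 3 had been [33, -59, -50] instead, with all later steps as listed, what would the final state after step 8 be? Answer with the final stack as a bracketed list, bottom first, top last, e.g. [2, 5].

[33, -59, 136]

state after step 3 := [33, -59, -50]
4 | PUSH 86 | [33, -59, -50, 86]
5 | SWAP | [33, -59, 86, -50]
6 | SUB | [33, -59, 136]
7 | PUSH 79 | [33, -59, 136, 79]
8 | DROP | [33, -59, 136]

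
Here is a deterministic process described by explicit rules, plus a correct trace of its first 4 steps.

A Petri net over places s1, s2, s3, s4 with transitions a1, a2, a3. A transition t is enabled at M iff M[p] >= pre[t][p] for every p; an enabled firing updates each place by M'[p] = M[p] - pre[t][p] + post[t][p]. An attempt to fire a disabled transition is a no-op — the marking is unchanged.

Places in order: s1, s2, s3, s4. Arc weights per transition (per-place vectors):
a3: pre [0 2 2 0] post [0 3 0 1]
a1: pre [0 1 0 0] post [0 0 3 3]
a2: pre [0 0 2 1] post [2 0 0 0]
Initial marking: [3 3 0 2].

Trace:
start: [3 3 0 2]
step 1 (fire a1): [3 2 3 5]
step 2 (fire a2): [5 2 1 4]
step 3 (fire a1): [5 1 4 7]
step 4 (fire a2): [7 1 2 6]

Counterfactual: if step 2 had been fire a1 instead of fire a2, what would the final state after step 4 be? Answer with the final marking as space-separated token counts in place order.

5 0 7 10

(re-executing from step 2 with the substitution; state before step 2: [3 2 3 5])
step 2 (fire a1): [3 1 6 8]
step 3 (fire a1): [3 0 9 11]
step 4 (fire a2): [5 0 7 10]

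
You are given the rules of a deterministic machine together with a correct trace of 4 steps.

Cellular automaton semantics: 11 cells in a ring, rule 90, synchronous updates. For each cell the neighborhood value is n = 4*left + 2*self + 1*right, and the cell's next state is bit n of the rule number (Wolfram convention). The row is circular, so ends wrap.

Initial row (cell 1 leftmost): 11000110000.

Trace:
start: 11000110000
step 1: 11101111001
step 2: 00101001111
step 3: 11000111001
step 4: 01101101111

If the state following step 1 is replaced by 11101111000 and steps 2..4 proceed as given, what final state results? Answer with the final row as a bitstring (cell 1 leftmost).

11001100101

state after step 1 := 11101111000
step 2: 10101001101
step 3: 10000111101
step 4: 11001100101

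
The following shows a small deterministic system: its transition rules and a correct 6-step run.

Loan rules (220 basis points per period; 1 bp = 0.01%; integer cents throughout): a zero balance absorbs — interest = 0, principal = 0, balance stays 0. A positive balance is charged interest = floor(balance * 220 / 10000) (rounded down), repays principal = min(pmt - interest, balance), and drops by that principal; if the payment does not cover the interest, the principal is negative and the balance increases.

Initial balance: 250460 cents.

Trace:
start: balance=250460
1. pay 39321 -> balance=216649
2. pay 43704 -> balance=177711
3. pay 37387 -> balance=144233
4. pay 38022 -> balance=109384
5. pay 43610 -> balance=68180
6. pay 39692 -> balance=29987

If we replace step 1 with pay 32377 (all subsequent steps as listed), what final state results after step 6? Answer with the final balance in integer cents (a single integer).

(re-executing from step 1 with the substitution; state before step 1: balance=250460)
1. pay 32377 -> balance=223593
2. pay 43704 -> balance=184808
3. pay 37387 -> balance=151486
4. pay 38022 -> balance=116796
5. pay 43610 -> balance=75755
6. pay 39692 -> balance=37729

37729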